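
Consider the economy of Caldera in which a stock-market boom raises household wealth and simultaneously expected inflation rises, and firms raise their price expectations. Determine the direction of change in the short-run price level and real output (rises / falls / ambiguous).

Price level: rises; output: ambiguous

The first event is a positive demand shock: AD shifts right, which by itself pushes P up and Y up.
The second is an adverse supply shock: SRAS shifts left, which by itself pushes P up and Y down.
Both shocks push P up, so P rises. The two shocks push Y in opposite directions, so the effect on Y is ambiguous.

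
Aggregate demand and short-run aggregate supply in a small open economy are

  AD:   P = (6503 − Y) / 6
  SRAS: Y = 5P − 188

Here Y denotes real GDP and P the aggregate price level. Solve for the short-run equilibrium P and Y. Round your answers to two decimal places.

Rearrange AD to Y = 6503 − 6P.
Set AD = SRAS: 6503 − 6P = 5P − 188, so 6691 = 11P and P = 608.27.
Substituting into AD, Y = 6503 − 6P = 2853.36.

P = 608.27, Y = 2853.36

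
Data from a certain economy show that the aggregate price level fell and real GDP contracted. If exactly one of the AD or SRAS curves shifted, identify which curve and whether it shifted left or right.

P fell and Y fell. An AD shift moves P and Y in the same direction; an SRAS shift moves them in opposite directions.
Here P and Y moved in the same direction, so the AD curve shifted.
Since Y fell, AD shifted left.

AD shifted left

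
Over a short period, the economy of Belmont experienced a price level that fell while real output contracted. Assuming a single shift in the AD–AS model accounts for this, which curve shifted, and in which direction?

P fell and Y fell. An AD shift moves P and Y in the same direction; an SRAS shift moves them in opposite directions.
Here P and Y moved in the same direction, so the AD curve shifted.
Since Y fell, AD shifted left.

AD shifted left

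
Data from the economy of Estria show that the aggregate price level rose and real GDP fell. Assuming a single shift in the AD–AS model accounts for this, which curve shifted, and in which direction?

P rose and Y fell. An AD shift moves P and Y in the same direction; an SRAS shift moves them in opposite directions.
Here P and Y moved in opposite directions, so the SRAS curve shifted.
Since Y fell, SRAS shifted left.

SRAS shifted left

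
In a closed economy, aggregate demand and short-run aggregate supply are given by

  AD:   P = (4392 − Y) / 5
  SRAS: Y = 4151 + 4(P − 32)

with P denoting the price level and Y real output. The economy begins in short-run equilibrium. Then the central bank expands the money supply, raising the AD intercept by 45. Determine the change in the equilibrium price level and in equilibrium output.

ΔP = +5, ΔY = +20

This is a positive demand shock: AD shifts right.
New AD: Y = 4437 − 5P.
SRAS can be written Y = 4023 + 4P.
Set AD = SRAS: 4437 − 5P = 4023 + 4P, so 414 = 9P and P = 46.
Y = 4437 − 5·46 = 4207.
Initially P = 41, Y = 4187, so ΔP = +5 and ΔY = +20.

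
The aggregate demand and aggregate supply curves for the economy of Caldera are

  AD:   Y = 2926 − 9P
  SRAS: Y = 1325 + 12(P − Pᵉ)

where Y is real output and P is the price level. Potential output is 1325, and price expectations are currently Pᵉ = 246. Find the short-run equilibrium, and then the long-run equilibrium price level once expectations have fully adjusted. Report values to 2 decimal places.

Short run: with Pᵉ = 246, SRAS is Y = 12P − 1627. Setting AD = SRAS gives 4553 = 21P, so P = 216.81 and Y = 2926 − 9P = 974.71.
Output 974.71 is below potential 1325, so over time expected prices fall and SRAS shifts right until Y returns to 1325.
Long run: Y = 1325 on the AD curve gives 1325 = 2926 − 9P, so P = 177.89.

Short run: P = 216.81, Y = 974.71. Long run: P = 177.89.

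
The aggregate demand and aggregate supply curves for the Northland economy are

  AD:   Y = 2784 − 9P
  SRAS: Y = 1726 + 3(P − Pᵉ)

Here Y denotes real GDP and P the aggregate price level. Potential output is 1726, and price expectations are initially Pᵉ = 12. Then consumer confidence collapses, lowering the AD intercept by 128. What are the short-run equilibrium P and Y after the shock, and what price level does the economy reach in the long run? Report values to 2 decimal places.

AD shifts left: new AD is Y = 2656 − 9P. With Pᵉ = 12, SRAS is Y = 1690 + 3P.
Short run: 2656 − 9P = 1690 + 3P gives 966 = 12P, so P = 80.50 and Y = 2656 − 9P = 1931.50.
Y = 1931.50 is above potential 1726; expectations adjust and SRAS shifts left until Y = 1726.
Long run: on the new AD curve, 1726 = 2656 − 9P gives P = 103.33.

Short run: P = 80.50, Y = 1931.50. Long run: P = 103.33.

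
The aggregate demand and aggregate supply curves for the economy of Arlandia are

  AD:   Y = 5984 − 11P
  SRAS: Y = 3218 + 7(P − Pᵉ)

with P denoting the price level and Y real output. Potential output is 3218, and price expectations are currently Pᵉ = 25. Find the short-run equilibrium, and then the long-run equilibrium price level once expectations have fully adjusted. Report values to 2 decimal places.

Short run: with Pᵉ = 25, SRAS is Y = 3043 + 7P. Setting AD = SRAS gives 2941 = 18P, so P = 163.39 and Y = 5984 − 11P = 4186.72.
Output 4186.72 is above potential 3218, so over time expected prices rise and SRAS shifts left until Y returns to 3218.
Long run: Y = 3218 on the AD curve gives 3218 = 5984 − 11P, so P = 251.45.

Short run: P = 163.39, Y = 4186.72. Long run: P = 251.45.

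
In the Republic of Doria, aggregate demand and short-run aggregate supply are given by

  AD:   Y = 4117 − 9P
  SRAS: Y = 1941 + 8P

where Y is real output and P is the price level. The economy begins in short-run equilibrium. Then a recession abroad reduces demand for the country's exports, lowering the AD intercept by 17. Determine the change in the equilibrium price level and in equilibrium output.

ΔP = -1, ΔY = -8

This is a negative demand shock: AD shifts left.
New AD: Y = 4100 − 9P.
Set AD = SRAS: 4100 − 9P = 1941 + 8P, so 2159 = 17P and P = 127.
Y = 4100 − 9·127 = 2957.
Initially P = 128, Y = 2965, so ΔP = -1 and ΔY = -8.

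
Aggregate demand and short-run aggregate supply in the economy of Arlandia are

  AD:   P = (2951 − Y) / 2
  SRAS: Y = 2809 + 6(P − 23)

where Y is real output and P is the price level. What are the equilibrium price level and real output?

Write SRAS as Y = 2809 + 6P − 138 = 2671 + 6P.
Rearrange AD to Y = 2951 − 2P.
Set AD = SRAS: 2951 − 2P = 2671 + 6P, so 280 = 8P and P = 35.
Then Y = 2951 − 2·35 = 2881.

P = 35, Y = 2881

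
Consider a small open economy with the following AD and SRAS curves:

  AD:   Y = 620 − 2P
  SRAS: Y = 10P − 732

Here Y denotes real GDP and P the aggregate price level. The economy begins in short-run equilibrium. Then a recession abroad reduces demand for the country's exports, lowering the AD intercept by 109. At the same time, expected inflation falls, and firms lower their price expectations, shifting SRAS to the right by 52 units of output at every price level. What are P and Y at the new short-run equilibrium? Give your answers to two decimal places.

P = 99.25, Y = 312.50

After both shocks: AD is Y = 511 − 2P and SRAS is Y = 10P − 680.
Setting them equal: 1191 = 12P, so P = 99.25.
Substituting into AD, Y = 312.50.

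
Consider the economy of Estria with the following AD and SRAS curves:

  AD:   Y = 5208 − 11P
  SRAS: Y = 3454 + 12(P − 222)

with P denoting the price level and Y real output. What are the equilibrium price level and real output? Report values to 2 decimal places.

P = 192.09, Y = 3095.04

Write SRAS as Y = 3454 + 12P − 2664 = 790 + 12P.
Set AD = SRAS: 5208 − 11P = 790 + 12P, so 4418 = 23P and P = 192.09.
Substituting into AD, Y = 5208 − 11P = 3095.04.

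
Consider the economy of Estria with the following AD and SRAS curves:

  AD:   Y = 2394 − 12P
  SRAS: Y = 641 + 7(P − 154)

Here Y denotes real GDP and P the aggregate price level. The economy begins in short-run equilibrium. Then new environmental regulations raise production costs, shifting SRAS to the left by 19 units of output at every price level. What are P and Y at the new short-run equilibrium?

P = 150, Y = 594

This is a negative supply shock: SRAS shifts left.
New SRAS: Y = 7P − 456.
Set AD = SRAS: 2394 − 12P = 7P − 456, so 2850 = 19P and P = 150.
Y = 2394 − 12·150 = 594.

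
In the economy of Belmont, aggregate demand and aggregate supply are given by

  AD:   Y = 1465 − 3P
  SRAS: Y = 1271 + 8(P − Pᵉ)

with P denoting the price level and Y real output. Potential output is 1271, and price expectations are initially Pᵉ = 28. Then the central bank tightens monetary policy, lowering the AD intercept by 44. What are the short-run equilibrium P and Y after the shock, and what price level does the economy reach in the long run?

AD shifts left: new AD is Y = 1421 − 3P. With Pᵉ = 28, SRAS is Y = 1047 + 8P.
Short run: 1421 − 3P = 1047 + 8P gives 374 = 11P, so P = 34 and Y = 1421 − 3·34 = 1319.
Y = 1319 is above potential 1271; expectations adjust and SRAS shifts left until Y = 1271.
Long run: on the new AD curve, 1271 = 1421 − 3P gives P = 50.

Short run: P = 34, Y = 1319. Long run: P = 50.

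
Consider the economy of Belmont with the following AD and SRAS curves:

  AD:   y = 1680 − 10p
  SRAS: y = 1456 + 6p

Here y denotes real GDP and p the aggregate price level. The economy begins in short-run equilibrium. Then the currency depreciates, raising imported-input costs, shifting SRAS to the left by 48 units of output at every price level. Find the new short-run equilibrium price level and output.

p = 17, y = 1510

This is a negative supply shock: SRAS shifts left.
New SRAS: y = 1408 + 6p.
Set AD = SRAS: 1680 − 10p = 1408 + 6p, so 272 = 16p and p = 17.
y = 1680 − 10·17 = 1510.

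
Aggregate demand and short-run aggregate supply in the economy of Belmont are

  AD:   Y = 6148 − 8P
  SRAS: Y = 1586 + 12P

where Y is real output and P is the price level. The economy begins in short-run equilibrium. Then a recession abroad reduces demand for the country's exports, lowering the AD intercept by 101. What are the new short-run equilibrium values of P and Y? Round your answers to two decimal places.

This is a negative demand shock: AD shifts left.
New AD: Y = 6047 − 8P.
Set AD = SRAS: 6047 − 8P = 1586 + 12P, so 4461 = 20P and P = 223.05.
Substituting into AD, Y = 4262.60.

P = 223.05, Y = 4262.60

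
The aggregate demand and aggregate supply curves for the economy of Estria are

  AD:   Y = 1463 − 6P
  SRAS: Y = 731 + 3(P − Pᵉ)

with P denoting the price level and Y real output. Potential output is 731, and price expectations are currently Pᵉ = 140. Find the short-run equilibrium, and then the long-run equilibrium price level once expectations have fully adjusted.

Short run: with Pᵉ = 140, SRAS is Y = 311 + 3P. Setting AD = SRAS gives 1152 = 9P, so P = 128 and Y = 1463 − 6·128 = 695.
Output 695 is below potential 731, so over time expected prices fall and SRAS shifts right until Y returns to 731.
Long run: Y = 731 on the AD curve gives 731 = 1463 − 6P, so P = 122.

Short run: P = 128, Y = 695. Long run: P = 122.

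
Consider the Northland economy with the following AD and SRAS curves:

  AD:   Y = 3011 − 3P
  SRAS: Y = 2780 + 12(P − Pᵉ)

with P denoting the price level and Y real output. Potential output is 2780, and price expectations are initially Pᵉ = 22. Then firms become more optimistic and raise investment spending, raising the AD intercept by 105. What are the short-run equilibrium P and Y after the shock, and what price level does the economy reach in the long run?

Short run: P = 40, Y = 2996. Long run: P = 112.

AD shifts right: new AD is Y = 3116 − 3P. With Pᵉ = 22, SRAS is Y = 2516 + 12P.
Short run: 3116 − 3P = 2516 + 12P gives 600 = 15P, so P = 40 and Y = 3116 − 3·40 = 2996.
Y = 2996 is above potential 2780; expectations adjust and SRAS shifts left until Y = 2780.
Long run: on the new AD curve, 2780 = 3116 − 3P gives P = 112.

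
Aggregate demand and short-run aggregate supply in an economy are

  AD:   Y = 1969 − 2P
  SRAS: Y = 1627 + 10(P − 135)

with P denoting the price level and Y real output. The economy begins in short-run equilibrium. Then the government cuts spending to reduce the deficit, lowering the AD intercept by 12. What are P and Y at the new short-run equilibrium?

This is a negative demand shock: AD shifts left.
New AD: Y = 1957 − 2P.
SRAS can be written Y = 277 + 10P.
Set AD = SRAS: 1957 − 2P = 277 + 10P, so 1680 = 12P and P = 140.
Y = 1957 − 2·140 = 1677.

P = 140, Y = 1677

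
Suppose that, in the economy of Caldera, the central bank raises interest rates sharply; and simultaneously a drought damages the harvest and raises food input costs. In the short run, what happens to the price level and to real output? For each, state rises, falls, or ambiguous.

Price level: ambiguous; output: falls

The first event is a negative demand shock: AD shifts left, which by itself pushes P down and Y down.
The second is an adverse supply shock: SRAS shifts left, which by itself pushes P up and Y down.
The two shocks push P in opposite directions, so the effect on P is ambiguous. Both shocks push Y down, so Y falls.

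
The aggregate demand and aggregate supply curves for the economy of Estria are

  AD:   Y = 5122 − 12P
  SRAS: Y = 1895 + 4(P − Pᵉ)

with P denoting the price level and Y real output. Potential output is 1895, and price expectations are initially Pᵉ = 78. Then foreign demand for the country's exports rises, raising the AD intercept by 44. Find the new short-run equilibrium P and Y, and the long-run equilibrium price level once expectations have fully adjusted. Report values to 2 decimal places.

Short run: P = 223.94, Y = 2478.75. Long run: P = 272.58.

AD shifts right: new AD is Y = 5166 − 12P. With Pᵉ = 78, SRAS is Y = 1583 + 4P.
Short run: 5166 − 12P = 1583 + 4P gives 3583 = 16P, so P = 223.94 and Y = 5166 − 12P = 2478.75.
Y = 2478.75 is above potential 1895; expectations adjust and SRAS shifts left until Y = 1895.
Long run: on the new AD curve, 1895 = 5166 − 12P gives P = 272.58.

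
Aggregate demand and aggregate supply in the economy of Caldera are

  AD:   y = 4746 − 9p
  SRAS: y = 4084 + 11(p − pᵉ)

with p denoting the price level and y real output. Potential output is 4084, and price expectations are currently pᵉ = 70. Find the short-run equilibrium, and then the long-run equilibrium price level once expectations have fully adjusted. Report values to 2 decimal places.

Short run: with pᵉ = 70, SRAS is y = 3314 + 11p. Setting AD = SRAS gives 1432 = 20p, so p = 71.60 and y = 4746 − 9p = 4101.60.
Output 4101.60 is above potential 4084, so over time expected prices rise and SRAS shifts left until y returns to 4084.
Long run: y = 4084 on the AD curve gives 4084 = 4746 − 9p, so p = 73.56.

Short run: p = 71.60, y = 4101.60. Long run: p = 73.56.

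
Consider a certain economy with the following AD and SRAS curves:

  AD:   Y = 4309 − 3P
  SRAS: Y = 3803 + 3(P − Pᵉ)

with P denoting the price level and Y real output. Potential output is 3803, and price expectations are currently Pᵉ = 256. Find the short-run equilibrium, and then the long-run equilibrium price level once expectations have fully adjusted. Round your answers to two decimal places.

Short run: P = 212.33, Y = 3672.00. Long run: P = 168.67.

Short run: with Pᵉ = 256, SRAS is Y = 3035 + 3P. Setting AD = SRAS gives 1274 = 6P, so P = 212.33 and Y = 4309 − 3P = 3672.00.
Output 3672.00 is below potential 3803, so over time expected prices fall and SRAS shifts right until Y returns to 3803.
Long run: Y = 3803 on the AD curve gives 3803 = 4309 − 3P, so P = 168.67.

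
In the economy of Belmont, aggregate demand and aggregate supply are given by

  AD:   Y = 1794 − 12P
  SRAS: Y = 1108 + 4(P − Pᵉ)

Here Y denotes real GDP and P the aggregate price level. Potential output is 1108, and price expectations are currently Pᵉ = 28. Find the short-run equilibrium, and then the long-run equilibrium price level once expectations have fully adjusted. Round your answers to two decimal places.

Short run: P = 49.88, Y = 1195.50. Long run: P = 57.17.

Short run: with Pᵉ = 28, SRAS is Y = 996 + 4P. Setting AD = SRAS gives 798 = 16P, so P = 49.88 and Y = 1794 − 12P = 1195.50.
Output 1195.50 is above potential 1108, so over time expected prices rise and SRAS shifts left until Y returns to 1108.
Long run: Y = 1108 on the AD curve gives 1108 = 1794 − 12P, so P = 57.17.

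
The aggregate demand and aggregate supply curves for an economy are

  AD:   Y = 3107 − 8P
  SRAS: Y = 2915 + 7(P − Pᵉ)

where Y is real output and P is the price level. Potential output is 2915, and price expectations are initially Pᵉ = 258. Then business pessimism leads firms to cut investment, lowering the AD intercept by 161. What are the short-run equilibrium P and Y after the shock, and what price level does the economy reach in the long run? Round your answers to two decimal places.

AD shifts left: new AD is Y = 2946 − 8P. With Pᵉ = 258, SRAS is Y = 1109 + 7P.
Short run: 2946 − 8P = 1109 + 7P gives 1837 = 15P, so P = 122.47 and Y = 2946 − 8P = 1966.27.
Y = 1966.27 is below potential 2915; expectations adjust and SRAS shifts right until Y = 2915.
Long run: on the new AD curve, 2915 = 2946 − 8P gives P = 3.88.

Short run: P = 122.47, Y = 1966.27. Long run: P = 3.88.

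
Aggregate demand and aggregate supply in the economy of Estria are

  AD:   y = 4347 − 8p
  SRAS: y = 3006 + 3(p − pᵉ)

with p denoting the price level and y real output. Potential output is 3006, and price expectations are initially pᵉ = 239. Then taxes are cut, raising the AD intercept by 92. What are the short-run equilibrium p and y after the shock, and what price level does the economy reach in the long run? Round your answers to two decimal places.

AD shifts right: new AD is y = 4439 − 8p. With pᵉ = 239, SRAS is y = 2289 + 3p.
Short run: 4439 − 8p = 2289 + 3p gives 2150 = 11p, so p = 195.45 and y = 4439 − 8p = 2875.36.
y = 2875.36 is below potential 3006; expectations adjust and SRAS shifts right until y = 3006.
Long run: on the new AD curve, 3006 = 4439 − 8p gives p = 179.13.

Short run: p = 195.45, y = 2875.36. Long run: p = 179.13.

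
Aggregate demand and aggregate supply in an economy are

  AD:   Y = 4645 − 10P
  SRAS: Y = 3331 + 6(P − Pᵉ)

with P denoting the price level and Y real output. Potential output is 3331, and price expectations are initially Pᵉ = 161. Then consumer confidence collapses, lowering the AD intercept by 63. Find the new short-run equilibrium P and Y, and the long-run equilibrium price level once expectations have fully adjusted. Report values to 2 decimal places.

Short run: P = 138.56, Y = 3196.38. Long run: P = 125.10.

AD shifts left: new AD is Y = 4582 − 10P. With Pᵉ = 161, SRAS is Y = 2365 + 6P.
Short run: 4582 − 10P = 2365 + 6P gives 2217 = 16P, so P = 138.56 and Y = 4582 − 10P = 3196.38.
Y = 3196.38 is below potential 3331; expectations adjust and SRAS shifts right until Y = 3331.
Long run: on the new AD curve, 3331 = 4582 − 10P gives P = 125.10.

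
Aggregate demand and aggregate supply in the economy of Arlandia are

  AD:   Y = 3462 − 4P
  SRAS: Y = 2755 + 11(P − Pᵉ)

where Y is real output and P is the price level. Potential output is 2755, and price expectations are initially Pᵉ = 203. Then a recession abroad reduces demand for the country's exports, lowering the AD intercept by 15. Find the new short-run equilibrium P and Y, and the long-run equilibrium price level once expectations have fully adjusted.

Short run: P = 195, Y = 2667. Long run: P = 173.

AD shifts left: new AD is Y = 3447 − 4P. With Pᵉ = 203, SRAS is Y = 522 + 11P.
Short run: 3447 − 4P = 522 + 11P gives 2925 = 15P, so P = 195 and Y = 3447 − 4·195 = 2667.
Y = 2667 is below potential 2755; expectations adjust and SRAS shifts right until Y = 2755.
Long run: on the new AD curve, 2755 = 3447 − 4P gives P = 173.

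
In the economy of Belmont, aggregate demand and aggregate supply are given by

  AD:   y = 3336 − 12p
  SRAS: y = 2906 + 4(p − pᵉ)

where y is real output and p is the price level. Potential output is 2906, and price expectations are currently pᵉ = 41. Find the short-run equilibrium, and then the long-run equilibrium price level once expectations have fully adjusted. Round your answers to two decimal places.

Short run: p = 37.13, y = 2890.50. Long run: p = 35.83.

Short run: with pᵉ = 41, SRAS is y = 2742 + 4p. Setting AD = SRAS gives 594 = 16p, so p = 37.13 and y = 3336 − 12p = 2890.50.
Output 2890.50 is below potential 2906, so over time expected prices fall and SRAS shifts right until y returns to 2906.
Long run: y = 2906 on the AD curve gives 2906 = 3336 − 12p, so p = 35.83.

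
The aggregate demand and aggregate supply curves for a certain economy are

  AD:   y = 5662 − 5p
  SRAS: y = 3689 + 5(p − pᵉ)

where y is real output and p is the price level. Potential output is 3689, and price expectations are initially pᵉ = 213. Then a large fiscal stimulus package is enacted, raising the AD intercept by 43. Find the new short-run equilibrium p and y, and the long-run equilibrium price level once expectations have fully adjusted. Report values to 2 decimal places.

AD shifts right: new AD is y = 5705 − 5p. With pᵉ = 213, SRAS is y = 2624 + 5p.
Short run: 5705 − 5p = 2624 + 5p gives 3081 = 10p, so p = 308.10 and y = 5705 − 5p = 4164.50.
y = 4164.50 is above potential 3689; expectations adjust and SRAS shifts left until y = 3689.
Long run: on the new AD curve, 3689 = 5705 − 5p gives p = 403.20.

Short run: p = 308.10, y = 4164.50. Long run: p = 403.20.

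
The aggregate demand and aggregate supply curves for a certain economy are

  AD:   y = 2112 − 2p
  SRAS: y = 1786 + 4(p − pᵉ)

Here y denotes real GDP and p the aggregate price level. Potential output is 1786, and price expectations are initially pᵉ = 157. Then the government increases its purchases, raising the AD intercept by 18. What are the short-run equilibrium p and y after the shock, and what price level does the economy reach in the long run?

AD shifts right: new AD is y = 2130 − 2p. With pᵉ = 157, SRAS is y = 1158 + 4p.
Short run: 2130 − 2p = 1158 + 4p gives 972 = 6p, so p = 162 and y = 2130 − 2·162 = 1806.
y = 1806 is above potential 1786; expectations adjust and SRAS shifts left until y = 1786.
Long run: on the new AD curve, 1786 = 2130 − 2p gives p = 172.

Short run: p = 162, y = 1806. Long run: p = 172.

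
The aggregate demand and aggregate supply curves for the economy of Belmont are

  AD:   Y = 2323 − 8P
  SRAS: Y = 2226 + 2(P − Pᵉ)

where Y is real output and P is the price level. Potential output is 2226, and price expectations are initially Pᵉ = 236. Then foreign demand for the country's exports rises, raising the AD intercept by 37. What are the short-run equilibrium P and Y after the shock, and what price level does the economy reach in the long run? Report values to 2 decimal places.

AD shifts right: new AD is Y = 2360 − 8P. With Pᵉ = 236, SRAS is Y = 1754 + 2P.
Short run: 2360 − 8P = 1754 + 2P gives 606 = 10P, so P = 60.60 and Y = 2360 − 8P = 1875.20.
Y = 1875.20 is below potential 2226; expectations adjust and SRAS shifts right until Y = 2226.
Long run: on the new AD curve, 2226 = 2360 − 8P gives P = 16.75.

Short run: P = 60.60, Y = 1875.20. Long run: P = 16.75.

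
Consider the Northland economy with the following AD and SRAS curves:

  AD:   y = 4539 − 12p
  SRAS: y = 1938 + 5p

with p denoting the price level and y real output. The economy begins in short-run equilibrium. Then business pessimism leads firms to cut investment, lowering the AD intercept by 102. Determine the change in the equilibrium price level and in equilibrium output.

Δp = -6, Δy = -30

This is a negative demand shock: AD shifts left.
New AD: y = 4437 − 12p.
Set AD = SRAS: 4437 − 12p = 1938 + 5p, so 2499 = 17p and p = 147.
y = 4437 − 12·147 = 2673.
Initially p = 153, y = 2703, so Δp = -6 and Δy = -30.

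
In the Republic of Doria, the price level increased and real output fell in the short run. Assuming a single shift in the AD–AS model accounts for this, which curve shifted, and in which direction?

SRAS shifted left

P rose and Y fell. An AD shift moves P and Y in the same direction; an SRAS shift moves them in opposite directions.
Here P and Y moved in opposite directions, so the SRAS curve shifted.
Since Y fell, SRAS shifted left.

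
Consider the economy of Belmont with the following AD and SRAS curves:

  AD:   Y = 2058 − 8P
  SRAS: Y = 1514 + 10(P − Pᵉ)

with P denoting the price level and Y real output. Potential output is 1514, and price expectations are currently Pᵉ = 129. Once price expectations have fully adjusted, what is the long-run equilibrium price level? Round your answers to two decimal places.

Long-run P = 68.00

Short run: with Pᵉ = 129, SRAS is Y = 224 + 10P. Setting AD = SRAS gives 1834 = 18P, so P = 101.89 and Y = 2058 − 8P = 1242.89.
Output 1242.89 is below potential 1514, so over time expected prices fall and SRAS shifts right until Y returns to 1514.
Long run: Y = 1514 on the AD curve gives 1514 = 2058 − 8P, so P = 68.00.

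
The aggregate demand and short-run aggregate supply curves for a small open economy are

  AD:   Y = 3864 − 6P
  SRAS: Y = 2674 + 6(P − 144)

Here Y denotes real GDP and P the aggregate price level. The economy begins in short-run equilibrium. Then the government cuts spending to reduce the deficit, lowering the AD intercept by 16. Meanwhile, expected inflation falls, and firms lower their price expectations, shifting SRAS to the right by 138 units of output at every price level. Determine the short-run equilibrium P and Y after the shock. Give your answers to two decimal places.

P = 158.33, Y = 2898.00

After both shocks: AD is Y = 3848 − 6P and SRAS is Y = 1948 + 6P.
Setting them equal: 1900 = 12P, so P = 158.33.
Substituting into AD, Y = 2898.00.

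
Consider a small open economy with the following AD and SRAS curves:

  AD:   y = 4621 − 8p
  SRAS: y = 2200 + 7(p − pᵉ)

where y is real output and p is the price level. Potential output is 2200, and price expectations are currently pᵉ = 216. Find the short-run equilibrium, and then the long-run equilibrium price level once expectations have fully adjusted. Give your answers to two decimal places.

Short run: with pᵉ = 216, SRAS is y = 688 + 7p. Setting AD = SRAS gives 3933 = 15p, so p = 262.20 and y = 4621 − 8p = 2523.40.
Output 2523.40 is above potential 2200, so over time expected prices rise and SRAS shifts left until y returns to 2200.
Long run: y = 2200 on the AD curve gives 2200 = 4621 − 8p, so p = 302.63.

Short run: p = 262.20, y = 2523.40. Long run: p = 302.63.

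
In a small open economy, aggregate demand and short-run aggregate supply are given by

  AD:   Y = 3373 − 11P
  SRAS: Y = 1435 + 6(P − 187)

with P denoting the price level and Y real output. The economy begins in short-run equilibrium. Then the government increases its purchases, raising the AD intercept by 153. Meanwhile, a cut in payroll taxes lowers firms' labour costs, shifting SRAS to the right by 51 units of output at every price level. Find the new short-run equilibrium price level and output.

After both shocks: AD is Y = 3526 − 11P and SRAS is Y = 364 + 6P.
Setting them equal: 3162 = 17P, so P = 186.
Y = 3526 − 11·186 = 1480.

P = 186, Y = 1480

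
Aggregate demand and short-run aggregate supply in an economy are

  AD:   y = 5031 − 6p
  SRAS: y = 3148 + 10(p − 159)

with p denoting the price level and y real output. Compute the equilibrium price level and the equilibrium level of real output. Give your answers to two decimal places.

p = 217.06, y = 3728.63

Write SRAS as y = 3148 + 10p − 1590 = 1558 + 10p.
Set AD = SRAS: 5031 − 6p = 1558 + 10p, so 3473 = 16p and p = 217.06.
Substituting into AD, y = 5031 − 6p = 3728.63.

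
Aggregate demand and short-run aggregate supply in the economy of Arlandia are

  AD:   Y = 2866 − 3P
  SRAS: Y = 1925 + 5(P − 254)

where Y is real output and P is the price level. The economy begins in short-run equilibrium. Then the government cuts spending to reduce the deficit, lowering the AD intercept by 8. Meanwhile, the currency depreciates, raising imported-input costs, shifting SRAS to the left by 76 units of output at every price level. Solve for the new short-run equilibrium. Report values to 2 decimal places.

After both shocks: AD is Y = 2858 − 3P and SRAS is Y = 579 + 5P.
Setting them equal: 2279 = 8P, so P = 284.88.
Substituting into AD, Y = 2003.38.

P = 284.88, Y = 2003.38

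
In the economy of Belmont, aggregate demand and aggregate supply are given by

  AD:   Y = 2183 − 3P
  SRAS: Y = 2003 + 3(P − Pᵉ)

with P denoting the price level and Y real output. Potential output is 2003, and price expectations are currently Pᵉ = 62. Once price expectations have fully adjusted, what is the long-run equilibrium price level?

Long-run P = 60

Short run: with Pᵉ = 62, SRAS is Y = 1817 + 3P. Setting AD = SRAS gives 366 = 6P, so P = 61 and Y = 2183 − 3·61 = 2000.
Output 2000 is below potential 2003, so over time expected prices fall and SRAS shifts right until Y returns to 2003.
Long run: Y = 2003 on the AD curve gives 2003 = 2183 − 3P, so P = 60.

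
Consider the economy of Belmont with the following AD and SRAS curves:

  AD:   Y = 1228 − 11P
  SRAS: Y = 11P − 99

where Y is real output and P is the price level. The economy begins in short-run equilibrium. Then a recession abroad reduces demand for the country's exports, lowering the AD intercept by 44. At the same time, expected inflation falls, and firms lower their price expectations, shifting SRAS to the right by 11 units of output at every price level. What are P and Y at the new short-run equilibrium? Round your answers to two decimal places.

P = 57.82, Y = 548.00

After both shocks: AD is Y = 1184 − 11P and SRAS is Y = 11P − 88.
Setting them equal: 1272 = 22P, so P = 57.82.
Substituting into AD, Y = 548.00.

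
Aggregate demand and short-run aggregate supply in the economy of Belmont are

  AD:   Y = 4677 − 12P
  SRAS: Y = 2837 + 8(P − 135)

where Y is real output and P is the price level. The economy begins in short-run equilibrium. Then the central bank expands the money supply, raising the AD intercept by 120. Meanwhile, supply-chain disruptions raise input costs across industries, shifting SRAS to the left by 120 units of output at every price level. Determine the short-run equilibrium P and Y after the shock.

P = 158, Y = 2901

After both shocks: AD is Y = 4797 − 12P and SRAS is Y = 1637 + 8P.
Setting them equal: 3160 = 20P, so P = 158.
Y = 4797 − 12·158 = 2901.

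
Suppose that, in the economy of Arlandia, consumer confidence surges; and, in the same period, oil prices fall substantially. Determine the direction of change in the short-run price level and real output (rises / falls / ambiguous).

The first event is a positive demand shock: AD shifts right, which by itself pushes P up and Y up.
The second is a favourable supply shock: SRAS shifts right, which by itself pushes P down and Y up.
The two shocks push P in opposite directions, so the effect on P is ambiguous. Both shocks push Y up, so Y rises.

Price level: ambiguous; output: rises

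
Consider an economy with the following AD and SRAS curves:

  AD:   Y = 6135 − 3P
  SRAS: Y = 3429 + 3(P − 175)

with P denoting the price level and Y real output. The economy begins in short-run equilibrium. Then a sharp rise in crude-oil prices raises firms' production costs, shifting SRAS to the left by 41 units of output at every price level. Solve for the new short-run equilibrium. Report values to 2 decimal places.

P = 545.33, Y = 4499.00

This is a negative supply shock: SRAS shifts left.
New SRAS: Y = 2863 + 3P.
Set AD = SRAS: 6135 − 3P = 2863 + 3P, so 3272 = 6P and P = 545.33.
Substituting into AD, Y = 4499.00.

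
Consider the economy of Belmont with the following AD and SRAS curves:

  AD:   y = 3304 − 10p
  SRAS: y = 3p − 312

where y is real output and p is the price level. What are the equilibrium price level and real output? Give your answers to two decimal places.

p = 278.15, y = 522.46

Set AD = SRAS: 3304 − 10p = 3p − 312, so 3616 = 13p and p = 278.15.
Substituting into AD, y = 3304 − 10p = 522.46.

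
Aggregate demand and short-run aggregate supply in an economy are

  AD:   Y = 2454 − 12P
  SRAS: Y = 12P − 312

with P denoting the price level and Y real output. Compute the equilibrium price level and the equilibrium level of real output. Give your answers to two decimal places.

Set AD = SRAS: 2454 − 12P = 12P − 312, so 2766 = 24P and P = 115.25.
Substituting into AD, Y = 2454 − 12P = 1071.00.

P = 115.25, Y = 1071.00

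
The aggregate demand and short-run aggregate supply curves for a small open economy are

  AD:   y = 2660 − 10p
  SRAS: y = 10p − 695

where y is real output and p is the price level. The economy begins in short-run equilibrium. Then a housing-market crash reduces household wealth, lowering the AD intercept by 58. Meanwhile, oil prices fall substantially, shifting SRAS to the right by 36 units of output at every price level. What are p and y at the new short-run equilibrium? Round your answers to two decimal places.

After both shocks: AD is y = 2602 − 10p and SRAS is y = 10p − 659.
Setting them equal: 3261 = 20p, so p = 163.05.
Substituting into AD, y = 971.50.

p = 163.05, y = 971.50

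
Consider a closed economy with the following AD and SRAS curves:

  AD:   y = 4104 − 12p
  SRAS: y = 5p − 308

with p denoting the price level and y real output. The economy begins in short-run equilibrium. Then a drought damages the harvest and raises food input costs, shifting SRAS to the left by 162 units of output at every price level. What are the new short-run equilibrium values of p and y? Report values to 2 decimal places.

p = 269.06, y = 875.29

This is a negative supply shock: SRAS shifts left.
New SRAS: y = 5p − 470.
Set AD = SRAS: 4104 − 12p = 5p − 470, so 4574 = 17p and p = 269.06.
Substituting into AD, y = 875.29.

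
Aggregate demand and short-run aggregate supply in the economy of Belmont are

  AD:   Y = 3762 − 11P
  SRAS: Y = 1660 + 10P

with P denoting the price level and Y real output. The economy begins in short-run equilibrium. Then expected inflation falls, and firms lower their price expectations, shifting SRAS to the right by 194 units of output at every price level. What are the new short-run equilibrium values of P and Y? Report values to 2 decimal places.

This is a positive supply shock: SRAS shifts right.
New SRAS: Y = 1854 + 10P.
Set AD = SRAS: 3762 − 11P = 1854 + 10P, so 1908 = 21P and P = 90.86.
Substituting into AD, Y = 2762.57.

P = 90.86, Y = 2762.57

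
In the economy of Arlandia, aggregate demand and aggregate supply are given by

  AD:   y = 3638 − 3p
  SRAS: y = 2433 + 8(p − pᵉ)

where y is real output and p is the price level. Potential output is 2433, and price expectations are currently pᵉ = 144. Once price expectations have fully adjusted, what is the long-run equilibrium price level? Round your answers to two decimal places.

Long-run p = 401.67

Short run: with pᵉ = 144, SRAS is y = 1281 + 8p. Setting AD = SRAS gives 2357 = 11p, so p = 214.27 and y = 3638 − 3p = 2995.18.
Output 2995.18 is above potential 2433, so over time expected prices rise and SRAS shifts left until y returns to 2433.
Long run: y = 2433 on the AD curve gives 2433 = 3638 − 3p, so p = 401.67.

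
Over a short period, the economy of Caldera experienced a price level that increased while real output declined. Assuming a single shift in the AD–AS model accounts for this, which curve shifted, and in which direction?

P rose and Y fell. An AD shift moves P and Y in the same direction; an SRAS shift moves them in opposite directions.
Here P and Y moved in opposite directions, so the SRAS curve shifted.
Since Y fell, SRAS shifted left.

SRAS shifted left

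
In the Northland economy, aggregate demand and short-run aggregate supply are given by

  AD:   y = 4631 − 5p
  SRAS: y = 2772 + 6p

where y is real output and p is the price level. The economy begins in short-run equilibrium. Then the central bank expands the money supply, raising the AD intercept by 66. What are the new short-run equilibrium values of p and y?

This is a positive demand shock: AD shifts right.
New AD: y = 4697 − 5p.
Set AD = SRAS: 4697 − 5p = 2772 + 6p, so 1925 = 11p and p = 175.
y = 4697 − 5·175 = 3822.

p = 175, y = 3822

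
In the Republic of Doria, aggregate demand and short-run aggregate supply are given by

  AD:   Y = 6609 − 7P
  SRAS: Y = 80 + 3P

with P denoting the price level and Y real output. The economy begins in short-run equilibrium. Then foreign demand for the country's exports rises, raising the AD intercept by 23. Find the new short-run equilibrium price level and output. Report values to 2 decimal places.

P = 655.20, Y = 2045.60

This is a positive demand shock: AD shifts right.
New AD: Y = 6632 − 7P.
Set AD = SRAS: 6632 − 7P = 80 + 3P, so 6552 = 10P and P = 655.20.
Substituting into AD, Y = 2045.60.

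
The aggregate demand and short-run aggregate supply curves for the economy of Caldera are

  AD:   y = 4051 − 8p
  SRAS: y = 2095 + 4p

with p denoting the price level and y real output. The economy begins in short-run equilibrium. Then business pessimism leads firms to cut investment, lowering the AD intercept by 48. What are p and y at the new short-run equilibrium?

p = 159, y = 2731

This is a negative demand shock: AD shifts left.
New AD: y = 4003 − 8p.
Set AD = SRAS: 4003 − 8p = 2095 + 4p, so 1908 = 12p and p = 159.
y = 4003 − 8·159 = 2731.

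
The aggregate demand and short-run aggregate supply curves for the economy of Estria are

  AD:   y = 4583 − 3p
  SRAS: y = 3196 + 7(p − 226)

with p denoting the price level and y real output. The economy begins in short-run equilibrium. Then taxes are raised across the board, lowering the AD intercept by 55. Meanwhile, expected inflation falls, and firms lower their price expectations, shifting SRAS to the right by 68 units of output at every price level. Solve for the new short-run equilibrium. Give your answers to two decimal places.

After both shocks: AD is y = 4528 − 3p and SRAS is y = 1682 + 7p.
Setting them equal: 2846 = 10p, so p = 284.60.
Substituting into AD, y = 3674.20.

p = 284.60, y = 3674.20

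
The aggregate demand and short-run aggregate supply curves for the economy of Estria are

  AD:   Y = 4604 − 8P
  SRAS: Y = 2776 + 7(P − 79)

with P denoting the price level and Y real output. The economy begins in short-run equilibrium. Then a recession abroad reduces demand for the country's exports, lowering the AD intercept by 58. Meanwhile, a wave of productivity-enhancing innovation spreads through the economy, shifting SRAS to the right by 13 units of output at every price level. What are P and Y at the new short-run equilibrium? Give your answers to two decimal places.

After both shocks: AD is Y = 4546 − 8P and SRAS is Y = 2236 + 7P.
Setting them equal: 2310 = 15P, so P = 154.00.
Substituting into AD, Y = 3314.00.

P = 154.00, Y = 3314.00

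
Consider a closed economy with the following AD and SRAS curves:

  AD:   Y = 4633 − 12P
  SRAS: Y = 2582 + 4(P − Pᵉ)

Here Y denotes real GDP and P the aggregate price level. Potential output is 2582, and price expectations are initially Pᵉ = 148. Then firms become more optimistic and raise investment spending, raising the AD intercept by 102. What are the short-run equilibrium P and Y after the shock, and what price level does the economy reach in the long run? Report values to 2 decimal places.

Short run: P = 171.56, Y = 2676.25. Long run: P = 179.42.

AD shifts right: new AD is Y = 4735 − 12P. With Pᵉ = 148, SRAS is Y = 1990 + 4P.
Short run: 4735 − 12P = 1990 + 4P gives 2745 = 16P, so P = 171.56 and Y = 4735 − 12P = 2676.25.
Y = 2676.25 is above potential 2582; expectations adjust and SRAS shifts left until Y = 2582.
Long run: on the new AD curve, 2582 = 4735 − 12P gives P = 179.42.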